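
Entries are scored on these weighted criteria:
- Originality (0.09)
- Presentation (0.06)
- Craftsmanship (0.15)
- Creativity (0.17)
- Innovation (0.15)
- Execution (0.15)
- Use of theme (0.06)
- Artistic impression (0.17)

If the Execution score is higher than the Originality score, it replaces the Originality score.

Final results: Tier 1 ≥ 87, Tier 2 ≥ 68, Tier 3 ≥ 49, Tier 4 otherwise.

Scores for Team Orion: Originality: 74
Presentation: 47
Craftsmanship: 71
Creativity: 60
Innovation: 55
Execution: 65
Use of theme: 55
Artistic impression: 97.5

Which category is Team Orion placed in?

Execution (65) ≤ Originality (74), so Originality stays at 74.
Weighted total:
  Originality 74 × 0.09 = 6.66
  Presentation 47 × 0.06 = 2.82
  Craftsmanship 71 × 0.15 = 10.65
  Creativity 60 × 0.17 = 10.2
  Innovation 55 × 0.15 = 8.25
  Execution 65 × 0.15 = 9.75
  Use of theme 55 × 0.06 = 3.3
  Artistic impression 97.5 × 0.17 = 16.575
Sum = 68.205
68.205 is ≥ 68 and < 87 → Tier 2

Tier 2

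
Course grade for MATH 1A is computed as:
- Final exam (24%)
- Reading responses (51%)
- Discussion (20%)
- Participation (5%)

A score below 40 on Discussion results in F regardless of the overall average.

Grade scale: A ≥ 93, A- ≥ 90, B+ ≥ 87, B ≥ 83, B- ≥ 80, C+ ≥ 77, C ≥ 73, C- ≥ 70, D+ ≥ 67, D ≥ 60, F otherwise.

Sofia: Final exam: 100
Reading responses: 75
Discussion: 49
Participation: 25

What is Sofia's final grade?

Discussion score 49 ≥ 40: minimum met.
Weighted total:
  Final exam 100 × 0.24 = 24
  Reading responses 75 × 0.51 = 38.25
  Discussion 49 × 0.2 = 9.8
  Participation 25 × 0.05 = 1.25
Sum = 73.3
73.3 is ≥ 73 and < 77 → C

C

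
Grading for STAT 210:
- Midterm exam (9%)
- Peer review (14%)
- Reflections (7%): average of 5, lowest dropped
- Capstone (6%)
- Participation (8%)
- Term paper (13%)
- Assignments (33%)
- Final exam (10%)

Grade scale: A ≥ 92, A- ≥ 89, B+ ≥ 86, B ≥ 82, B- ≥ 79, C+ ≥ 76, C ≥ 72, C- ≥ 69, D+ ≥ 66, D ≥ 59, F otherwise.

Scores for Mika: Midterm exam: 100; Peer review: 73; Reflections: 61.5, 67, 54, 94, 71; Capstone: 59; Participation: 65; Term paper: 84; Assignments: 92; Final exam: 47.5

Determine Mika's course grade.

B-

Reflections: drop 54 → average of remaining 4 = 293.5/4 = 73.375
Weighted total:
  Midterm exam 100 × 0.09 = 9
  Peer review 73 × 0.14 = 10.22
  Reflections 73.375 × 0.07 = 5.13625
  Capstone 59 × 0.06 = 3.54
  Participation 65 × 0.08 = 5.2
  Term paper 84 × 0.13 = 10.92
  Assignments 92 × 0.33 = 30.36
  Final exam 47.5 × 0.1 = 4.75
Sum = 79.12625
79.12625 is ≥ 79 and < 82 → B-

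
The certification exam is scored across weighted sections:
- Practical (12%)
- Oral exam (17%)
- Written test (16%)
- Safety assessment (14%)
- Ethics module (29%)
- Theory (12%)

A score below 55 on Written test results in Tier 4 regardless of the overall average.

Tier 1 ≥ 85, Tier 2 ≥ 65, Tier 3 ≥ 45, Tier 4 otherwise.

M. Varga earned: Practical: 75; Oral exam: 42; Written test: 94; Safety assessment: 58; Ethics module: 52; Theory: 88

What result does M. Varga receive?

Tier 3

Written test score 94 ≥ 55: minimum met.
Weighted total:
  Practical 75 × 0.12 = 9
  Oral exam 42 × 0.17 = 7.14
  Written test 94 × 0.16 = 15.04
  Safety assessment 58 × 0.14 = 8.12
  Ethics module 52 × 0.29 = 15.08
  Theory 88 × 0.12 = 10.56
Sum = 64.94
64.94 is ≥ 45 and < 65 → Tier 3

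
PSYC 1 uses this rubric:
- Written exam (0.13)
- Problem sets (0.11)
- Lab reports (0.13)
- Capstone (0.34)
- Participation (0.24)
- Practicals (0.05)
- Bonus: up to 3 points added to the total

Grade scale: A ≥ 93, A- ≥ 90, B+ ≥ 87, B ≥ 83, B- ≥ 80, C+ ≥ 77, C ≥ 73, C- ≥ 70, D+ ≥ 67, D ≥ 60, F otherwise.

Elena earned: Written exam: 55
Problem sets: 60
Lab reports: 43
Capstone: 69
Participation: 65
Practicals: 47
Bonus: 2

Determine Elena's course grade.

Weighted total:
  Written exam 55 × 0.13 = 7.15
  Problem sets 60 × 0.11 = 6.6
  Lab reports 43 × 0.13 = 5.59
  Capstone 69 × 0.34 = 23.46
  Participation 65 × 0.24 = 15.6
  Practicals 47 × 0.05 = 2.35
Sum = 60.75
Bonus: 60.75 + 2 = 62.75
62.75 is ≥ 60 and < 67 → D

D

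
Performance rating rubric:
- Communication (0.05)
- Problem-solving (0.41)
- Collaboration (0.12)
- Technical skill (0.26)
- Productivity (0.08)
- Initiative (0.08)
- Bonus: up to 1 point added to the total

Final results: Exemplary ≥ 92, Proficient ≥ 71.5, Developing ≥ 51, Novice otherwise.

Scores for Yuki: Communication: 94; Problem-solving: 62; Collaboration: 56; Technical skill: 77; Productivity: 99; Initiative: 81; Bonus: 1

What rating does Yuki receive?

Proficient

Weighted total:
  Communication 94 × 0.05 = 4.7
  Problem-solving 62 × 0.41 = 25.42
  Collaboration 56 × 0.12 = 6.72
  Technical skill 77 × 0.26 = 20.02
  Productivity 99 × 0.08 = 7.92
  Initiative 81 × 0.08 = 6.48
Sum = 71.26
Bonus: 71.26 + 1 = 72.26
72.26 is ≥ 71.5 and < 92 → Proficient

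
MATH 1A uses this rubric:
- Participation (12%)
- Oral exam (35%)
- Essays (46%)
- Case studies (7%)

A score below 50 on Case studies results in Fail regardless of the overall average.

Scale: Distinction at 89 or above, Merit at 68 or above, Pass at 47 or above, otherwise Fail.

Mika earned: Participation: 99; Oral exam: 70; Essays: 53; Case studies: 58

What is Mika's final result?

Case studies score 58 ≥ 50: minimum met.
Weighted total:
  Participation 99 × 0.12 = 11.88
  Oral exam 70 × 0.35 = 24.5
  Essays 53 × 0.46 = 24.38
  Case studies 58 × 0.07 = 4.06
Sum = 64.82
64.82 is ≥ 47 and < 68 → Pass

Pass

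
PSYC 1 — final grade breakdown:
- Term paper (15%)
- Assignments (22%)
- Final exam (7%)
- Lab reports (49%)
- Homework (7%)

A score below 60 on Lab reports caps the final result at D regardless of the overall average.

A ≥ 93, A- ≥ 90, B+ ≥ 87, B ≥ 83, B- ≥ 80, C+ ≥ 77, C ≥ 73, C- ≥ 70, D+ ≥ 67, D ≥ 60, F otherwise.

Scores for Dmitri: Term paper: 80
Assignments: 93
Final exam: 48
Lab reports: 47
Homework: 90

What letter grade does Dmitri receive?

Lab reports score 47 < 60: minimum not met.
Weighted total:
  Term paper 80 × 0.15 = 12
  Assignments 93 × 0.22 = 20.46
  Final exam 48 × 0.07 = 3.36
  Lab reports 47 × 0.49 = 23.03
  Homework 90 × 0.07 = 6.3
Sum = 65.15
65.15 would be D; cap at D applies → D.

D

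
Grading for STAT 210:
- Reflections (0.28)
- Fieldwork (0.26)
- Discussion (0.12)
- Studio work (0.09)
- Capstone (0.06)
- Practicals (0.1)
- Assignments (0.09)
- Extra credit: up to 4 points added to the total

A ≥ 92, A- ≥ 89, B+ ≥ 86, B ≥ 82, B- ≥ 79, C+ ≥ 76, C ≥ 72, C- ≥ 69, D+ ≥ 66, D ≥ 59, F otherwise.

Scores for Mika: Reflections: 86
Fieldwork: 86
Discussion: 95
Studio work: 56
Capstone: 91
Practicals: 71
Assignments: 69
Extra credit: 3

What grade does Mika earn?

Weighted total:
  Reflections 86 × 0.28 = 24.08
  Fieldwork 86 × 0.26 = 22.36
  Discussion 95 × 0.12 = 11.4
  Studio work 56 × 0.09 = 5.04
  Capstone 91 × 0.06 = 5.46
  Practicals 71 × 0.1 = 7.1
  Assignments 69 × 0.09 = 6.21
Sum = 81.65
Extra credit: 81.65 + 3 = 84.65
84.65 is ≥ 82 and < 86 → B

B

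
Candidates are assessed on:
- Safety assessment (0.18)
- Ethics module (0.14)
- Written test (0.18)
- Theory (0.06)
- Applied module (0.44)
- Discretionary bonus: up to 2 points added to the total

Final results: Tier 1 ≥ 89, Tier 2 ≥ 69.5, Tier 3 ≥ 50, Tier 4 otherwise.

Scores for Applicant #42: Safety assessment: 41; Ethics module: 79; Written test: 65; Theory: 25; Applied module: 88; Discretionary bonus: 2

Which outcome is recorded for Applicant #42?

Tier 2

Weighted total:
  Safety assessment 41 × 0.18 = 7.38
  Ethics module 79 × 0.14 = 11.06
  Written test 65 × 0.18 = 11.7
  Theory 25 × 0.06 = 1.5
  Applied module 88 × 0.44 = 38.72
Sum = 70.36
Discretionary bonus: 70.36 + 2 = 72.36
72.36 is ≥ 69.5 and < 89 → Tier 2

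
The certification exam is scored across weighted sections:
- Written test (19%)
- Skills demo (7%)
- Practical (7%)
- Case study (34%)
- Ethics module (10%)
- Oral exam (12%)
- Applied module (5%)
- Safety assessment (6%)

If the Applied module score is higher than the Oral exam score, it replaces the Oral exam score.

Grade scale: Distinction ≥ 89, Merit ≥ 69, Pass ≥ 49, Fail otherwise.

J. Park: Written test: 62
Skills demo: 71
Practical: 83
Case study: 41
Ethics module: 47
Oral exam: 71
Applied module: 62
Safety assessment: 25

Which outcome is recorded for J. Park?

Applied module (62) ≤ Oral exam (71), so Oral exam stays at 71.
Weighted total:
  Written test 62 × 0.19 = 11.78
  Skills demo 71 × 0.07 = 4.97
  Practical 83 × 0.07 = 5.81
  Case study 41 × 0.34 = 13.94
  Ethics module 47 × 0.1 = 4.7
  Oral exam 71 × 0.12 = 8.52
  Applied module 62 × 0.05 = 3.1
  Safety assessment 25 × 0.06 = 1.5
Sum = 54.32
54.32 is ≥ 49 and < 69 → Pass

Pass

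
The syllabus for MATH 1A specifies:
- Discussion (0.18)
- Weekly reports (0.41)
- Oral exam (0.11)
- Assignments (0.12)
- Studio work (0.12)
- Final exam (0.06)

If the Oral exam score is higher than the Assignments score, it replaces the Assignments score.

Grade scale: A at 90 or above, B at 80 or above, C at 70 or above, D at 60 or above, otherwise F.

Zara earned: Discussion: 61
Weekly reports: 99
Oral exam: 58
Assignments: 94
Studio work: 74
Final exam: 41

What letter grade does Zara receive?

Oral exam (58) ≤ Assignments (94), so Assignments stays at 94.
Weighted total:
  Discussion 61 × 0.18 = 10.98
  Weekly reports 99 × 0.41 = 40.59
  Oral exam 58 × 0.11 = 6.38
  Assignments 94 × 0.12 = 11.28
  Studio work 74 × 0.12 = 8.88
  Final exam 41 × 0.06 = 2.46
Sum = 80.57
80.57 is ≥ 80 and < 90 → B

B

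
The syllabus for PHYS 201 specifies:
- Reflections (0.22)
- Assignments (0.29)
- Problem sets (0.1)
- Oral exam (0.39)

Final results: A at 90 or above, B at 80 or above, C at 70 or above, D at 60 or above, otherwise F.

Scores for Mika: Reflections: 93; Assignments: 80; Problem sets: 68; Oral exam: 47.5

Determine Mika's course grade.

D

Weighted total:
  Reflections 93 × 0.22 = 20.46
  Assignments 80 × 0.29 = 23.2
  Problem sets 68 × 0.1 = 6.8
  Oral exam 47.5 × 0.39 = 18.525
Sum = 68.985
68.985 is ≥ 60 and < 70 → D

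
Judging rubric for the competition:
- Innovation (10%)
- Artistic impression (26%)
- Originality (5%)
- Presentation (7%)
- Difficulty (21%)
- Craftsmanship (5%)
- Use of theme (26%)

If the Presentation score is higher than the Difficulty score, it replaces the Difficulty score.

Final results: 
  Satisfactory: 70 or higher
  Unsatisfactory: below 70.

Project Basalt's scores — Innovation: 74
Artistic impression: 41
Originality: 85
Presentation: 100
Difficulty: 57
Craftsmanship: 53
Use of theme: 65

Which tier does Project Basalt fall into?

Presentation (100) > Difficulty (57), so Difficulty counts as 100.
Weighted total:
  Innovation 74 × 0.1 = 7.4
  Artistic impression 41 × 0.26 = 10.66
  Originality 85 × 0.05 = 4.25
  Presentation 100 × 0.07 = 7
  Difficulty 100 × 0.21 = 21
  Craftsmanship 53 × 0.05 = 2.65
  Use of theme 65 × 0.26 = 16.9
Sum = 69.86
69.86 < 70 → Unsatisfactory

Unsatisfactory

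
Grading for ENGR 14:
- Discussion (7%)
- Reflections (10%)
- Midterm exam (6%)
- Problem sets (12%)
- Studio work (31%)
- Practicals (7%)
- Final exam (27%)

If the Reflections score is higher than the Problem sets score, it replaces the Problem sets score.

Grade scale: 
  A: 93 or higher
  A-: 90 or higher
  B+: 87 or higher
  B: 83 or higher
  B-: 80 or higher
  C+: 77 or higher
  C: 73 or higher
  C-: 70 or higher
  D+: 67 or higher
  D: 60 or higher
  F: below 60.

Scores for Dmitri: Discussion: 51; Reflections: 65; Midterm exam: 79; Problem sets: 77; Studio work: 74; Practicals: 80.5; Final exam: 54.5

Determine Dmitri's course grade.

D+

Reflections (65) ≤ Problem sets (77), so Problem sets stays at 77.
Weighted total:
  Discussion 51 × 0.07 = 3.57
  Reflections 65 × 0.1 = 6.5
  Midterm exam 79 × 0.06 = 4.74
  Problem sets 77 × 0.12 = 9.24
  Studio work 74 × 0.31 = 22.94
  Practicals 80.5 × 0.07 = 5.635
  Final exam 54.5 × 0.27 = 14.715
Sum = 67.34
67.34 is ≥ 67 and < 70 → D+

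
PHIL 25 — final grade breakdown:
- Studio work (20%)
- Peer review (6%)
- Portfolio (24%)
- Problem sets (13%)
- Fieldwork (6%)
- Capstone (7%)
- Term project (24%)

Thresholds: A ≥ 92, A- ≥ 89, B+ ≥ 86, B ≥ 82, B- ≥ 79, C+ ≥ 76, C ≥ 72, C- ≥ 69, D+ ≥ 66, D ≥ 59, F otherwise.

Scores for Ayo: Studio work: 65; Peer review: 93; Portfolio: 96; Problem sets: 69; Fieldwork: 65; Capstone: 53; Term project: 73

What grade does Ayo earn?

C

Weighted total:
  Studio work 65 × 0.2 = 13
  Peer review 93 × 0.06 = 5.58
  Portfolio 96 × 0.24 = 23.04
  Problem sets 69 × 0.13 = 8.97
  Fieldwork 65 × 0.06 = 3.9
  Capstone 53 × 0.07 = 3.71
  Term project 73 × 0.24 = 17.52
Sum = 75.72
75.72 is ≥ 72 and < 76 → C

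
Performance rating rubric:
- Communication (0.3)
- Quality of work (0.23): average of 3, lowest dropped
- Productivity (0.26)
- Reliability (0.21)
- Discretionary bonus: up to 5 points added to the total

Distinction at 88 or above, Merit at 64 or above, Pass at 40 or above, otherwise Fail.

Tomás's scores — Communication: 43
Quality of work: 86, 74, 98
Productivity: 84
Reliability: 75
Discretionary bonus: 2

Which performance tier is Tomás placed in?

Merit

Quality of work: drop 74 → average of remaining 2 = 184/2 = 92
Weighted total:
  Communication 43 × 0.3 = 12.9
  Quality of work 92 × 0.23 = 21.16
  Productivity 84 × 0.26 = 21.84
  Reliability 75 × 0.21 = 15.75
Sum = 71.65
Discretionary bonus: 71.65 + 2 = 73.65
73.65 is ≥ 64 and < 88 → Merit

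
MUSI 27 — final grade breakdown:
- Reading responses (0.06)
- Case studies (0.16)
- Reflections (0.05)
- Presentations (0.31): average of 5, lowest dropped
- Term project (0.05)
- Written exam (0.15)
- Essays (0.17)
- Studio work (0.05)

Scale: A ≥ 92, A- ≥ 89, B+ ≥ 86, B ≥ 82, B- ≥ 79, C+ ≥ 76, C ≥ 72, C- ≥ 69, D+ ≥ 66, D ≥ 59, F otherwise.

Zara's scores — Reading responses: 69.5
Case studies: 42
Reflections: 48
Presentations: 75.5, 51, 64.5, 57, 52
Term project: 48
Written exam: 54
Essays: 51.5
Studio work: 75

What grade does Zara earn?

F

Presentations: drop 51 → average of remaining 4 = 249/4 = 62.25
Weighted total:
  Reading responses 69.5 × 0.06 = 4.17
  Case studies 42 × 0.16 = 6.72
  Reflections 48 × 0.05 = 2.4
  Presentations 62.25 × 0.31 = 19.2975
  Term project 48 × 0.05 = 2.4
  Written exam 54 × 0.15 = 8.1
  Essays 51.5 × 0.17 = 8.755
  Studio work 75 × 0.05 = 3.75
Sum = 55.5925
55.5925 < 59 → F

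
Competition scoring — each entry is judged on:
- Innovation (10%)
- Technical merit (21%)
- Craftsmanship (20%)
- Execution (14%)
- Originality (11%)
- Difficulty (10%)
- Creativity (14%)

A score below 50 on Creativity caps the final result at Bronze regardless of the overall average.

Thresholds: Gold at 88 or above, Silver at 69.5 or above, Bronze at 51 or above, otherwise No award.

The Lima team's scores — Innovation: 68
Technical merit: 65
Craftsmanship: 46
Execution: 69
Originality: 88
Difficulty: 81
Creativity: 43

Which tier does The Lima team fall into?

Creativity score 43 < 50: minimum not met.
Weighted total:
  Innovation 68 × 0.1 = 6.8
  Technical merit 65 × 0.21 = 13.65
  Craftsmanship 46 × 0.2 = 9.2
  Execution 69 × 0.14 = 9.66
  Originality 88 × 0.11 = 9.68
  Difficulty 81 × 0.1 = 8.1
  Creativity 43 × 0.14 = 6.02
Sum = 63.11
63.11 would be Bronze; cap at Bronze applies → Bronze.

Bronze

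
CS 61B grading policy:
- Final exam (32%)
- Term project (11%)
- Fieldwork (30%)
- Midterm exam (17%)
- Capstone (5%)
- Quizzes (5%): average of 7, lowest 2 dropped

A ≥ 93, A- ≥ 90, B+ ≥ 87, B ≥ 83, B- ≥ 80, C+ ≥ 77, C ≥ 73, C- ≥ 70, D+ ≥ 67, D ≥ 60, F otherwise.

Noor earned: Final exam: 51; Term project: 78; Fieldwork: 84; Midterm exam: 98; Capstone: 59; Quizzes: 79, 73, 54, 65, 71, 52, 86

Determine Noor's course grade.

Quizzes: drop 52, 54 → average of remaining 5 = 374/5 = 74.8
Weighted total:
  Final exam 51 × 0.32 = 16.32
  Term project 78 × 0.11 = 8.58
  Fieldwork 84 × 0.3 = 25.2
  Midterm exam 98 × 0.17 = 16.66
  Capstone 59 × 0.05 = 2.95
  Quizzes 74.8 × 0.05 = 3.74
Sum = 73.45
73.45 is ≥ 73 and < 77 → C

C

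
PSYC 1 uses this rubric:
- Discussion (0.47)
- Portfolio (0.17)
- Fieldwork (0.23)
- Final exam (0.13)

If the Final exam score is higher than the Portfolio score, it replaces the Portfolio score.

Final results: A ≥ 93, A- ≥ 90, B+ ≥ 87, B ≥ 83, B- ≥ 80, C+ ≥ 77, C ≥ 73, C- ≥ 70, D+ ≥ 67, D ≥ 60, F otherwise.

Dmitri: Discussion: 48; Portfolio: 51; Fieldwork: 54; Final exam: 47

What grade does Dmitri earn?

F

Final exam (47) ≤ Portfolio (51), so Portfolio stays at 51.
Weighted total:
  Discussion 48 × 0.47 = 22.56
  Portfolio 51 × 0.17 = 8.67
  Fieldwork 54 × 0.23 = 12.42
  Final exam 47 × 0.13 = 6.11
Sum = 49.76
49.76 < 60 → F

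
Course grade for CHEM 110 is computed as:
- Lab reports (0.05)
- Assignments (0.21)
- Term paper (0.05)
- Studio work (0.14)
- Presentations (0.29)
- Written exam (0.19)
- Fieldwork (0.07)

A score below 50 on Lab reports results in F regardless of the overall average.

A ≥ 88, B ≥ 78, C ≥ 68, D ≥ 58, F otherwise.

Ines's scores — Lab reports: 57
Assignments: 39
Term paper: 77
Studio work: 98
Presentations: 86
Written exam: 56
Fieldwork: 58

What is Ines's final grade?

C

Lab reports score 57 ≥ 50: minimum met.
Weighted total:
  Lab reports 57 × 0.05 = 2.85
  Assignments 39 × 0.21 = 8.19
  Term paper 77 × 0.05 = 3.85
  Studio work 98 × 0.14 = 13.72
  Presentations 86 × 0.29 = 24.94
  Written exam 56 × 0.19 = 10.64
  Fieldwork 58 × 0.07 = 4.06
Sum = 68.25
68.25 is ≥ 68 and < 78 → C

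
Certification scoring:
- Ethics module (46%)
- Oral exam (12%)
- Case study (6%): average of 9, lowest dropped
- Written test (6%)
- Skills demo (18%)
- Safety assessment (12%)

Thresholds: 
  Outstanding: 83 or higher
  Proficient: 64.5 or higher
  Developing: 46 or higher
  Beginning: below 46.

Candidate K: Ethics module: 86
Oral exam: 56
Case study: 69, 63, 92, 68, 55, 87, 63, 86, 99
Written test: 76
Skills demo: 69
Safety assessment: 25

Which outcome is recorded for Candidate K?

Case study: drop 55 → average of remaining 8 = 627/8 = 78.375
Weighted total:
  Ethics module 86 × 0.46 = 39.56
  Oral exam 56 × 0.12 = 6.72
  Case study 78.375 × 0.06 = 4.7025
  Written test 76 × 0.06 = 4.56
  Skills demo 69 × 0.18 = 12.42
  Safety assessment 25 × 0.12 = 3
Sum = 70.9625
70.9625 is ≥ 64.5 and < 83 → Proficient

Proficient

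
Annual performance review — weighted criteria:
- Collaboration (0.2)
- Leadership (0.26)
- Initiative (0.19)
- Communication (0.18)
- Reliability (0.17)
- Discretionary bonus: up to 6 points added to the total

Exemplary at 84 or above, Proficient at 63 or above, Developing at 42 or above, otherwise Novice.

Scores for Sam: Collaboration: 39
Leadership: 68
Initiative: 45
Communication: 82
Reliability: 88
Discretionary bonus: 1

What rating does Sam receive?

Proficient

Weighted total:
  Collaboration 39 × 0.2 = 7.8
  Leadership 68 × 0.26 = 17.68
  Initiative 45 × 0.19 = 8.55
  Communication 82 × 0.18 = 14.76
  Reliability 88 × 0.17 = 14.96
Sum = 63.75
Discretionary bonus: 63.75 + 1 = 64.75
64.75 is ≥ 63 and < 84 → Proficient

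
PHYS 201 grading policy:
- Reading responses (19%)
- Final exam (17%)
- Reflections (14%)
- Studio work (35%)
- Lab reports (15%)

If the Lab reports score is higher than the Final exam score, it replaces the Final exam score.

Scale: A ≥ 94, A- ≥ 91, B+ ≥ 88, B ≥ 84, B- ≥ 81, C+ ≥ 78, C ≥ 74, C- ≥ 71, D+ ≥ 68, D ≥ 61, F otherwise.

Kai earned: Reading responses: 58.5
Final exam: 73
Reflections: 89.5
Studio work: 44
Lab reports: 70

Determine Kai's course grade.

D

Lab reports (70) ≤ Final exam (73), so Final exam stays at 73.
Weighted total:
  Reading responses 58.5 × 0.19 = 11.115
  Final exam 73 × 0.17 = 12.41
  Reflections 89.5 × 0.14 = 12.53
  Studio work 44 × 0.35 = 15.4
  Lab reports 70 × 0.15 = 10.5
Sum = 61.955
61.955 is ≥ 61 and < 68 → D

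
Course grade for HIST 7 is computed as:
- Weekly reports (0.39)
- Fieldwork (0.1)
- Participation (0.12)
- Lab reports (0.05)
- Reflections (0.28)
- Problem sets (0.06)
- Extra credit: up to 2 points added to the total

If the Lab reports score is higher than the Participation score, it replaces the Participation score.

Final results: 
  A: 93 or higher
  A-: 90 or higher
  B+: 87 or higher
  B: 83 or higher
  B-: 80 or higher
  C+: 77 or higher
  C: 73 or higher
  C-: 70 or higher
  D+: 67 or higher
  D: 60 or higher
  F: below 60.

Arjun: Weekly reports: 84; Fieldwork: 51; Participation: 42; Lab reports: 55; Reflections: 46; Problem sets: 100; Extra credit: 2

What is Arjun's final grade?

Lab reports (55) > Participation (42), so Participation counts as 55.
Weighted total:
  Weekly reports 84 × 0.39 = 32.76
  Fieldwork 51 × 0.1 = 5.1
  Participation 55 × 0.12 = 6.6
  Lab reports 55 × 0.05 = 2.75
  Reflections 46 × 0.28 = 12.88
  Problem sets 100 × 0.06 = 6
Sum = 66.09
Extra credit: 66.09 + 2 = 68.09
68.09 is ≥ 67 and < 70 → D+

D+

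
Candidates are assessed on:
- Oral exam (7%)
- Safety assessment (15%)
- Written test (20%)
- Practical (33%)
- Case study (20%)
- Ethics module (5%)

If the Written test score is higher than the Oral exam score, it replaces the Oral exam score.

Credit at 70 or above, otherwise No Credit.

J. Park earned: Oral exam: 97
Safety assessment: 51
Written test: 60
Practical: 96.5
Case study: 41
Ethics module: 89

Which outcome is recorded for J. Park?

Credit

Written test (60) ≤ Oral exam (97), so Oral exam stays at 97.
Weighted total:
  Oral exam 97 × 0.07 = 6.79
  Safety assessment 51 × 0.15 = 7.65
  Written test 60 × 0.2 = 12
  Practical 96.5 × 0.33 = 31.845
  Case study 41 × 0.2 = 8.2
  Ethics module 89 × 0.05 = 4.45
Sum = 70.935
70.935 ≥ 70 → Credit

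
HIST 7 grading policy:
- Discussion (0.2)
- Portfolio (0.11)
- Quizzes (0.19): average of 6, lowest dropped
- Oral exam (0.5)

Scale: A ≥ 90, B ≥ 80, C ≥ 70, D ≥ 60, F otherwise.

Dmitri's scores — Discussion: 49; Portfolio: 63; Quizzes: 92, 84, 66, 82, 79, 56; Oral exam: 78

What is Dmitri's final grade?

C

Quizzes: drop 56 → average of remaining 5 = 403/5 = 80.6
Weighted total:
  Discussion 49 × 0.2 = 9.8
  Portfolio 63 × 0.11 = 6.93
  Quizzes 80.6 × 0.19 = 15.314
  Oral exam 78 × 0.5 = 39
Sum = 71.044
71.044 is ≥ 70 and < 80 → C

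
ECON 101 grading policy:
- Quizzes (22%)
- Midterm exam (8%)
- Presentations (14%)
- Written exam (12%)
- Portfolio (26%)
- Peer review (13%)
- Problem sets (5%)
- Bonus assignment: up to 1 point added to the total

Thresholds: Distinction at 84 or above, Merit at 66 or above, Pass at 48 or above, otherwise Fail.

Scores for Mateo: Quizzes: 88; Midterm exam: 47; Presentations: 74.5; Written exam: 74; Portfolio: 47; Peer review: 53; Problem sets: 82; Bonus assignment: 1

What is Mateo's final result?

Weighted total:
  Quizzes 88 × 0.22 = 19.36
  Midterm exam 47 × 0.08 = 3.76
  Presentations 74.5 × 0.14 = 10.43
  Written exam 74 × 0.12 = 8.88
  Portfolio 47 × 0.26 = 12.22
  Peer review 53 × 0.13 = 6.89
  Problem sets 82 × 0.05 = 4.1
Sum = 65.64
Bonus assignment: 65.64 + 1 = 66.64
66.64 is ≥ 66 and < 84 → Merit

Merit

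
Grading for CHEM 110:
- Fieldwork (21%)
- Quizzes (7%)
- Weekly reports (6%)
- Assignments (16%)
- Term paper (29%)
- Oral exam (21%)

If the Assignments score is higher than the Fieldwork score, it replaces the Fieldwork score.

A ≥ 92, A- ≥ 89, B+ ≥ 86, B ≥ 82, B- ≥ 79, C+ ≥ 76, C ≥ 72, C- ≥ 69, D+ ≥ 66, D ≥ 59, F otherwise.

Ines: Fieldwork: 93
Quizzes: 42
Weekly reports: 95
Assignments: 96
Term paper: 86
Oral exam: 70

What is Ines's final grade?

B

Assignments (96) > Fieldwork (93), so Fieldwork counts as 96.
Weighted total:
  Fieldwork 96 × 0.21 = 20.16
  Quizzes 42 × 0.07 = 2.94
  Weekly reports 95 × 0.06 = 5.7
  Assignments 96 × 0.16 = 15.36
  Term paper 86 × 0.29 = 24.94
  Oral exam 70 × 0.21 = 14.7
Sum = 83.8
83.8 is ≥ 82 and < 86 → B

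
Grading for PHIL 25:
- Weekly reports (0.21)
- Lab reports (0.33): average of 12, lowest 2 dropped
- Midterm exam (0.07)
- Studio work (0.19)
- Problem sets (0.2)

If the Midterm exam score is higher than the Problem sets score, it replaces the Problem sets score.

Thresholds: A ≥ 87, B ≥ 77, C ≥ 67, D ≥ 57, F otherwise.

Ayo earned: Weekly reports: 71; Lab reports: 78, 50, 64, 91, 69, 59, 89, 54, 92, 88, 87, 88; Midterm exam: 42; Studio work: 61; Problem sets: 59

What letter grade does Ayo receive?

C

Lab reports: drop 50, 54 → average of remaining 10 = 805/10 = 80.5
Midterm exam (42) ≤ Problem sets (59), so Problem sets stays at 59.
Weighted total:
  Weekly reports 71 × 0.21 = 14.91
  Lab reports 80.5 × 0.33 = 26.565
  Midterm exam 42 × 0.07 = 2.94
  Studio work 61 × 0.19 = 11.59
  Problem sets 59 × 0.2 = 11.8
Sum = 67.805
67.805 is ≥ 67 and < 77 → C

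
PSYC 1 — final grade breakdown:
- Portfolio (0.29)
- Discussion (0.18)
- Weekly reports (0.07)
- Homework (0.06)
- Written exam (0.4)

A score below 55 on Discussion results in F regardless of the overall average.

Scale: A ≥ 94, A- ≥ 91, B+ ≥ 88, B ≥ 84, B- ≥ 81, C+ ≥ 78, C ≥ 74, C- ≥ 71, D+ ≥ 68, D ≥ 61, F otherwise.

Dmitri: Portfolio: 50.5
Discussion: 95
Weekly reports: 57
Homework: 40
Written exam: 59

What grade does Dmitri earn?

D

Discussion score 95 ≥ 55: minimum met.
Weighted total:
  Portfolio 50.5 × 0.29 = 14.645
  Discussion 95 × 0.18 = 17.1
  Weekly reports 57 × 0.07 = 3.99
  Homework 40 × 0.06 = 2.4
  Written exam 59 × 0.4 = 23.6
Sum = 61.735
61.735 is ≥ 61 and < 68 → D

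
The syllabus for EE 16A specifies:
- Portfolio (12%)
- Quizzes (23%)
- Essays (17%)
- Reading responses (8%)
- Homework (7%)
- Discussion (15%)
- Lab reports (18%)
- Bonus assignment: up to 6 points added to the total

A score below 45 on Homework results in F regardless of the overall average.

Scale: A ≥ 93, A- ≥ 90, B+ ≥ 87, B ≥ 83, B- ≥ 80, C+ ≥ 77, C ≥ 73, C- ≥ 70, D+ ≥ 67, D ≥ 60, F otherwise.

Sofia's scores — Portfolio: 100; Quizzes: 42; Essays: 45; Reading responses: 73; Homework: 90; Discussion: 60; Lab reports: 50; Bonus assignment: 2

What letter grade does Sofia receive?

Homework score 90 ≥ 45: minimum met.
Weighted total:
  Portfolio 100 × 0.12 = 12
  Quizzes 42 × 0.23 = 9.66
  Essays 45 × 0.17 = 7.65
  Reading responses 73 × 0.08 = 5.84
  Homework 90 × 0.07 = 6.3
  Discussion 60 × 0.15 = 9
  Lab reports 50 × 0.18 = 9
Sum = 59.45
Bonus assignment: 59.45 + 2 = 61.45
61.45 is ≥ 60 and < 67 → D

D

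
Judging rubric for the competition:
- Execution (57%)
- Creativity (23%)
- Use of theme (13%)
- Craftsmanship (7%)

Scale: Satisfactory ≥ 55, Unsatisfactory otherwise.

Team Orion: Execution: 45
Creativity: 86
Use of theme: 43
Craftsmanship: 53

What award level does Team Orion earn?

Weighted total:
  Execution 45 × 0.57 = 25.65
  Creativity 86 × 0.23 = 19.78
  Use of theme 43 × 0.13 = 5.59
  Craftsmanship 53 × 0.07 = 3.71
Sum = 54.73
54.73 < 55 → Unsatisfactory

Unsatisfactory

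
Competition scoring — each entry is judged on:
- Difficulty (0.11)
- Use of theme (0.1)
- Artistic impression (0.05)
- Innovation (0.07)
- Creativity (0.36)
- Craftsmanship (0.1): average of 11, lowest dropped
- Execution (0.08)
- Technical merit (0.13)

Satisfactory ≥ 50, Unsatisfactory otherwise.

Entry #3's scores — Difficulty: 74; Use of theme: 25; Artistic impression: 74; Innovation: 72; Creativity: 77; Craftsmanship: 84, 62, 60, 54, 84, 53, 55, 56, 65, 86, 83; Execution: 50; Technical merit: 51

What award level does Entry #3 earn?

Craftsmanship: drop 53 → average of remaining 10 = 689/10 = 68.9
Weighted total:
  Difficulty 74 × 0.11 = 8.14
  Use of theme 25 × 0.1 = 2.5
  Artistic impression 74 × 0.05 = 3.7
  Innovation 72 × 0.07 = 5.04
  Creativity 77 × 0.36 = 27.72
  Craftsmanship 68.9 × 0.1 = 6.89
  Execution 50 × 0.08 = 4
  Technical merit 51 × 0.13 = 6.63
Sum = 64.62
64.62 ≥ 50 → Satisfactory

Satisfactory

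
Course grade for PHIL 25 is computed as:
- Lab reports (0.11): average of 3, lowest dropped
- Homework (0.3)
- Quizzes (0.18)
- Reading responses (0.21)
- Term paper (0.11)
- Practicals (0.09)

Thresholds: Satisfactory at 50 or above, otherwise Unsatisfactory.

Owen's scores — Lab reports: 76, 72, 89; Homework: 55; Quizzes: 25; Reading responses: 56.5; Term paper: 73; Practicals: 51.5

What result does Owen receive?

Lab reports: drop 72 → average of remaining 2 = 165/2 = 82.5
Weighted total:
  Lab reports 82.5 × 0.11 = 9.075
  Homework 55 × 0.3 = 16.5
  Quizzes 25 × 0.18 = 4.5
  Reading responses 56.5 × 0.21 = 11.865
  Term paper 73 × 0.11 = 8.03
  Practicals 51.5 × 0.09 = 4.635
Sum = 54.605
54.605 ≥ 50 → Satisfactory

Satisfactory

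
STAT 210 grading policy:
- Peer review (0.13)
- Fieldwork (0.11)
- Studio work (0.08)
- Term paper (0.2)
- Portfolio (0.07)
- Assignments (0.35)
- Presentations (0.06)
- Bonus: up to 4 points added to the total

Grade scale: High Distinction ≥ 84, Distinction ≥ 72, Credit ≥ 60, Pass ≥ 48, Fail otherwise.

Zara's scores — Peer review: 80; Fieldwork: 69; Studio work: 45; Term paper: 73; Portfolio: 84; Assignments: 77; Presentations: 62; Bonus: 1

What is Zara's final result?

Distinction

Weighted total:
  Peer review 80 × 0.13 = 10.4
  Fieldwork 69 × 0.11 = 7.59
  Studio work 45 × 0.08 = 3.6
  Term paper 73 × 0.2 = 14.6
  Portfolio 84 × 0.07 = 5.88
  Assignments 77 × 0.35 = 26.95
  Presentations 62 × 0.06 = 3.72
Sum = 72.74
Bonus: 72.74 + 1 = 73.74
73.74 is ≥ 72 and < 84 → Distinction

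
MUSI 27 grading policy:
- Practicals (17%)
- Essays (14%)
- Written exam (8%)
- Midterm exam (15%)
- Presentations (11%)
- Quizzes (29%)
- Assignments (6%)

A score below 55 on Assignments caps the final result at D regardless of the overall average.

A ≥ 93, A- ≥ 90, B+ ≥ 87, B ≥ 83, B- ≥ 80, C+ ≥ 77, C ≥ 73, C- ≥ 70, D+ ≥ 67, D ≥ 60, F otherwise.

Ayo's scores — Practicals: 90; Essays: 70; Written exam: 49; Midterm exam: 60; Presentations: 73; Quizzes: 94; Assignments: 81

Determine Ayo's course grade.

Assignments score 81 ≥ 55: minimum met.
Weighted total:
  Practicals 90 × 0.17 = 15.3
  Essays 70 × 0.14 = 9.8
  Written exam 49 × 0.08 = 3.92
  Midterm exam 60 × 0.15 = 9
  Presentations 73 × 0.11 = 8.03
  Quizzes 94 × 0.29 = 27.26
  Assignments 81 × 0.06 = 4.86
Sum = 78.17
78.17 is ≥ 77 and < 80 → C+

C+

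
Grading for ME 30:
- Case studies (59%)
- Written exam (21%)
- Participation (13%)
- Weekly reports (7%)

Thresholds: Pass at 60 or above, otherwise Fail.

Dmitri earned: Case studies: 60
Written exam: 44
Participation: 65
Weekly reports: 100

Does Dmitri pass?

Pass

Weighted total:
  Case studies 60 × 0.59 = 35.4
  Written exam 44 × 0.21 = 9.24
  Participation 65 × 0.13 = 8.45
  Weekly reports 100 × 0.07 = 7
Sum = 60.09
60.09 ≥ 60 → Pass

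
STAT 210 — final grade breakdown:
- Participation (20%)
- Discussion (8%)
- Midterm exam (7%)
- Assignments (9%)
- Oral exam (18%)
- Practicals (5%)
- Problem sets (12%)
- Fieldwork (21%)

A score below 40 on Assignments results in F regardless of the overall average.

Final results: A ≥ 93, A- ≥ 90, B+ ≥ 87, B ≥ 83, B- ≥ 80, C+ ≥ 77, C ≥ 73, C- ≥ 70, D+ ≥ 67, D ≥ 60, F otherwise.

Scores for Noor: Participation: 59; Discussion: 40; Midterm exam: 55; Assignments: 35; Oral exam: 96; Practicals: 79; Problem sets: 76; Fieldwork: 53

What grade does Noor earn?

Assignments score 35 < 40: minimum not met.
Weighted total:
  Participation 59 × 0.2 = 11.8
  Discussion 40 × 0.08 = 3.2
  Midterm exam 55 × 0.07 = 3.85
  Assignments 35 × 0.09 = 3.15
  Oral exam 96 × 0.18 = 17.28
  Practicals 79 × 0.05 = 3.95
  Problem sets 76 × 0.12 = 9.12
  Fieldwork 53 × 0.21 = 11.13
Sum = 63.48
Because the Assignments minimum was not met, the result is F.

F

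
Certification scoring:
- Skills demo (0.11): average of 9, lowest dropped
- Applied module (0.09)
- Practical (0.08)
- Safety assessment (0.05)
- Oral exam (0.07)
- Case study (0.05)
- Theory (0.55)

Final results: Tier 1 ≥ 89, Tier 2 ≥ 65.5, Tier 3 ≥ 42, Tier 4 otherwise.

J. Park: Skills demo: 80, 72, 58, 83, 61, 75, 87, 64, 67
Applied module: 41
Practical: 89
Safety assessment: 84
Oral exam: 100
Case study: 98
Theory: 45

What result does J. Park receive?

Skills demo: drop 58 → average of remaining 8 = 589/8 = 73.625
Weighted total:
  Skills demo 73.625 × 0.11 = 8.09875
  Applied module 41 × 0.09 = 3.69
  Practical 89 × 0.08 = 7.12
  Safety assessment 84 × 0.05 = 4.2
  Oral exam 100 × 0.07 = 7
  Case study 98 × 0.05 = 4.9
  Theory 45 × 0.55 = 24.75
Sum = 59.75875
59.75875 is ≥ 42 and < 65.5 → Tier 3

Tier 3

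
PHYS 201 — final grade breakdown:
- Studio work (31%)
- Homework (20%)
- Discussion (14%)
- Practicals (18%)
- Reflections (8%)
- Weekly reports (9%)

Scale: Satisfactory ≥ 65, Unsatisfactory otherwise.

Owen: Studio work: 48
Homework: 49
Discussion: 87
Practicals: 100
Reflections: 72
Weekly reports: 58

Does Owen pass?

Satisfactory

Weighted total:
  Studio work 48 × 0.31 = 14.88
  Homework 49 × 0.2 = 9.8
  Discussion 87 × 0.14 = 12.18
  Practicals 100 × 0.18 = 18
  Reflections 72 × 0.08 = 5.76
  Weekly reports 58 × 0.09 = 5.22
Sum = 65.84
65.84 ≥ 65 → Satisfactory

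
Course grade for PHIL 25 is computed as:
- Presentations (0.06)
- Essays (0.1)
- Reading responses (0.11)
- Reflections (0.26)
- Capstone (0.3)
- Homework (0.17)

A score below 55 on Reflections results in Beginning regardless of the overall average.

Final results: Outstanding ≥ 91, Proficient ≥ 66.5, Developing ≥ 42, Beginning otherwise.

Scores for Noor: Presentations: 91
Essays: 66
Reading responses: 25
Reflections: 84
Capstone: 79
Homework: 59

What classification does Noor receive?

Proficient

Reflections score 84 ≥ 55: minimum met.
Weighted total:
  Presentations 91 × 0.06 = 5.46
  Essays 66 × 0.1 = 6.6
  Reading responses 25 × 0.11 = 2.75
  Reflections 84 × 0.26 = 21.84
  Capstone 79 × 0.3 = 23.7
  Homework 59 × 0.17 = 10.03
Sum = 70.38
70.38 is ≥ 66.5 and < 91 → Proficient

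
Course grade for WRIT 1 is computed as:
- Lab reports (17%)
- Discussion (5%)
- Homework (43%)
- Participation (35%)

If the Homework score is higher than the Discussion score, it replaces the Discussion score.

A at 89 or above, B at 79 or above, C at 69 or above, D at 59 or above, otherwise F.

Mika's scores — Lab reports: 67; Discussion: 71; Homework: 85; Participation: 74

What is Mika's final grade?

Homework (85) > Discussion (71), so Discussion counts as 85.
Weighted total:
  Lab reports 67 × 0.17 = 11.39
  Discussion 85 × 0.05 = 4.25
  Homework 85 × 0.43 = 36.55
  Participation 74 × 0.35 = 25.9
Sum = 78.09
78.09 is ≥ 69 and < 79 → C

C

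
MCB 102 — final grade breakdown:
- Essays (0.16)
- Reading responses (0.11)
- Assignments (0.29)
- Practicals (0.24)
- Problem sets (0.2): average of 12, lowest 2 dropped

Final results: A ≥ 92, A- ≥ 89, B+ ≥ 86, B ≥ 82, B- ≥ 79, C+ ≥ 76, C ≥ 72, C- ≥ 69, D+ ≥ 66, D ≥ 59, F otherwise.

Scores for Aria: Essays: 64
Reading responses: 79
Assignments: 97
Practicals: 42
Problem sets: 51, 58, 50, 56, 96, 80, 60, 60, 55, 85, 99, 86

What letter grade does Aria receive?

Problem sets: drop 50, 51 → average of remaining 10 = 735/10 = 73.5
Weighted total:
  Essays 64 × 0.16 = 10.24
  Reading responses 79 × 0.11 = 8.69
  Assignments 97 × 0.29 = 28.13
  Practicals 42 × 0.24 = 10.08
  Problem sets 73.5 × 0.2 = 14.7
Sum = 71.84
71.84 is ≥ 69 and < 72 → C-

C-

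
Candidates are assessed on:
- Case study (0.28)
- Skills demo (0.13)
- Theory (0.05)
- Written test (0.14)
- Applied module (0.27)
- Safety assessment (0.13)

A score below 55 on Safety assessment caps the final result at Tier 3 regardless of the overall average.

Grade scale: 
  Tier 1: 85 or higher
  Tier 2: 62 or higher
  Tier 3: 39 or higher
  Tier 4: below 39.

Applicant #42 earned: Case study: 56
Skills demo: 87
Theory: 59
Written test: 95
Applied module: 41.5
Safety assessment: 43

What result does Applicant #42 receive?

Safety assessment score 43 < 55: minimum not met.
Weighted total:
  Case study 56 × 0.28 = 15.68
  Skills demo 87 × 0.13 = 11.31
  Theory 59 × 0.05 = 2.95
  Written test 95 × 0.14 = 13.3
  Applied module 41.5 × 0.27 = 11.205
  Safety assessment 43 × 0.13 = 5.59
Sum = 60.035
60.035 would be Tier 3; cap at Tier 3 applies → Tier 3.

Tier 3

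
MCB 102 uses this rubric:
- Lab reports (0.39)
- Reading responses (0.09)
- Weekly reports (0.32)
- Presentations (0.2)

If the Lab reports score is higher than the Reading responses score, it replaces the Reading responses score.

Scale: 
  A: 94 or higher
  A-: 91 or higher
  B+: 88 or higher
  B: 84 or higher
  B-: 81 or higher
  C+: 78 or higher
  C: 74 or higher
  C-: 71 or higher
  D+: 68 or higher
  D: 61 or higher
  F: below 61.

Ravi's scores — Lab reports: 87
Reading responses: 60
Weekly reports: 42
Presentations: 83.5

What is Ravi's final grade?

C-

Lab reports (87) > Reading responses (60), so Reading responses counts as 87.
Weighted total:
  Lab reports 87 × 0.39 = 33.93
  Reading responses 87 × 0.09 = 7.83
  Weekly reports 42 × 0.32 = 13.44
  Presentations 83.5 × 0.2 = 16.7
Sum = 71.9
71.9 is ≥ 71 and < 74 → C-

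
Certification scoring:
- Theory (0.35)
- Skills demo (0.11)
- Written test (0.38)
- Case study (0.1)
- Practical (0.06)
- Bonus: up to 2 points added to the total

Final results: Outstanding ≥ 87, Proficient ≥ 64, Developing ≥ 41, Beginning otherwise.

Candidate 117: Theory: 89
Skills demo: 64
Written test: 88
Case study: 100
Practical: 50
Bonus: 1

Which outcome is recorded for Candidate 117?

Proficient

Weighted total:
  Theory 89 × 0.35 = 31.15
  Skills demo 64 × 0.11 = 7.04
  Written test 88 × 0.38 = 33.44
  Case study 100 × 0.1 = 10
  Practical 50 × 0.06 = 3
Sum = 84.63
Bonus: 84.63 + 1 = 85.63
85.63 is ≥ 64 and < 87 → Proficient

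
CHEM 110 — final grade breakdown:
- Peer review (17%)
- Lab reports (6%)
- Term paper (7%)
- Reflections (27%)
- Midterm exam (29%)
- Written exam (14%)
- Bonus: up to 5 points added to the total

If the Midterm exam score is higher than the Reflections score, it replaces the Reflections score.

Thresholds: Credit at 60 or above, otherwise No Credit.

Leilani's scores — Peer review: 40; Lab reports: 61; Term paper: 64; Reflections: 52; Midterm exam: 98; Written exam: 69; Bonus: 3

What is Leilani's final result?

Midterm exam (98) > Reflections (52), so Reflections counts as 98.
Weighted total:
  Peer review 40 × 0.17 = 6.8
  Lab reports 61 × 0.06 = 3.66
  Term paper 64 × 0.07 = 4.48
  Reflections 98 × 0.27 = 26.46
  Midterm exam 98 × 0.29 = 28.42
  Written exam 69 × 0.14 = 9.66
Sum = 79.48
Bonus: 79.48 + 3 = 82.48
82.48 ≥ 60 → Credit

Credit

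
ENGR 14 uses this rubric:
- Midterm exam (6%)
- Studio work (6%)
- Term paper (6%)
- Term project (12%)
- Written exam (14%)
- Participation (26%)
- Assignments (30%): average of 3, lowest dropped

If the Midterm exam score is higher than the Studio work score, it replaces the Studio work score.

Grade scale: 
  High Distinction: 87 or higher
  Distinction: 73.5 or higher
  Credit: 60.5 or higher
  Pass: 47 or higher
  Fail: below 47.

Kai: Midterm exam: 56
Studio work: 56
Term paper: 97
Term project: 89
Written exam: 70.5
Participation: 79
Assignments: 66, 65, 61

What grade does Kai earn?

Assignments: drop 61 → average of remaining 2 = 131/2 = 65.5
Midterm exam (56) ≤ Studio work (56), so Studio work stays at 56.
Weighted total:
  Midterm exam 56 × 0.06 = 3.36
  Studio work 56 × 0.06 = 3.36
  Term paper 97 × 0.06 = 5.82
  Term project 89 × 0.12 = 10.68
  Written exam 70.5 × 0.14 = 9.87
  Participation 79 × 0.26 = 20.54
  Assignments 65.5 × 0.3 = 19.65
Sum = 73.28
73.28 is ≥ 60.5 and < 73.5 → Credit

Credit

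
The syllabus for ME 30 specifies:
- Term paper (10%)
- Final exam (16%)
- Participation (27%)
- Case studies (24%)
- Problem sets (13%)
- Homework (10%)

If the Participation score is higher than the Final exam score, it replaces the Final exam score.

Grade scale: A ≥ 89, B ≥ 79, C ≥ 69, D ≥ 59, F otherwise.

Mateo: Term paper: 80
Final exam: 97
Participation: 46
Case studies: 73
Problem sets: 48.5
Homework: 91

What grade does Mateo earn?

D

Participation (46) ≤ Final exam (97), so Final exam stays at 97.
Weighted total:
  Term paper 80 × 0.1 = 8
  Final exam 97 × 0.16 = 15.52
  Participation 46 × 0.27 = 12.42
  Case studies 73 × 0.24 = 17.52
  Problem sets 48.5 × 0.13 = 6.305
  Homework 91 × 0.1 = 9.1
Sum = 68.865
68.865 is ≥ 59 and < 69 → D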